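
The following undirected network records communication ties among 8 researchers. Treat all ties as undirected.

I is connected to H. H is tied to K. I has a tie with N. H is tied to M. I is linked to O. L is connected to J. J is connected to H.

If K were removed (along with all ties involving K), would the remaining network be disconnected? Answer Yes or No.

No

Even without K, every remaining node can still reach every other (the residual graph is connected), so K is not a cut vertex.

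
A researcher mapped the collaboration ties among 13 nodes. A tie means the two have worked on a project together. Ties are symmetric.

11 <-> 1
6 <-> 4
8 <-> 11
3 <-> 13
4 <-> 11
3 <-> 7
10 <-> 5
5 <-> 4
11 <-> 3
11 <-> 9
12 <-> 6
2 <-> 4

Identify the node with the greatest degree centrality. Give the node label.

Degrees — 1:1, 2:1, 3:3, 4:4, 5:2, 6:2, 7:1, 8:1, 9:1, 10:1, 11:5, 12:1, 13:1.
The maximum is 5, attained only by 11.

11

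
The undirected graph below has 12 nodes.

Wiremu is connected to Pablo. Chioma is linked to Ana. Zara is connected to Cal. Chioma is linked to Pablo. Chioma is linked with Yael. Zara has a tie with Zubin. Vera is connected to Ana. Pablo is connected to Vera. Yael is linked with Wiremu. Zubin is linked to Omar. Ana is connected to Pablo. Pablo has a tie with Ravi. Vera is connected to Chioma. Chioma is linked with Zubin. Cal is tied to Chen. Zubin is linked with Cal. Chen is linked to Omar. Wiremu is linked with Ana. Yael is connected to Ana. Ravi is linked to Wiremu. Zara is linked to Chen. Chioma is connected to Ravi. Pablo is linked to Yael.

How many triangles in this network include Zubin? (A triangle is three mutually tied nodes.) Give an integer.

Zubin's neighbors: Cal, Chioma, Omar, and Zara.
Neighbor pairs that are themselves tied: Zubin–Cal–Zara. Each forms one triangle with Zubin, for 1 in total.

1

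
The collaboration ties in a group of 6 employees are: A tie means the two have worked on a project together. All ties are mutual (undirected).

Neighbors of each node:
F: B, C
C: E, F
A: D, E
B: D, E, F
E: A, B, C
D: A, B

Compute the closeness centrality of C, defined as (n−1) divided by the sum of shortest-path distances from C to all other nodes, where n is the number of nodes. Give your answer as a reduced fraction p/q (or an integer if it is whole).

Distances from C: A:2, B:2, D:3, E:1, F:1. Sum = 9.
n = 6, so closeness = 5/9.

5/9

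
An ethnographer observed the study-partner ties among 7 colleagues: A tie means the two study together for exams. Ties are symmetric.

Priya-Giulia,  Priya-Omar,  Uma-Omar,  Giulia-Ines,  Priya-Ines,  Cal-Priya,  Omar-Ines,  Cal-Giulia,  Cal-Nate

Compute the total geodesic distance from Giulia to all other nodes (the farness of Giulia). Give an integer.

Distances from Giulia: Cal:1, Ines:1, Nate:2, Omar:2, Priya:1, Uma:3.
Sum = 1 + 1 + 2 + 2 + 1 + 3 = 10.

10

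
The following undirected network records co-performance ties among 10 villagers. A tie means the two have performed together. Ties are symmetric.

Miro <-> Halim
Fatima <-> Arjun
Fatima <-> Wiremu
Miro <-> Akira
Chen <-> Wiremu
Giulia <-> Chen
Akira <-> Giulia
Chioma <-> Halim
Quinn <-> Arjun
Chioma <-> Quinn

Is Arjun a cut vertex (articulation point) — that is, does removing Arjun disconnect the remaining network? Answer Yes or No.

No

Even without Arjun, every remaining node can still reach every other (the residual graph is connected), so Arjun is not a cut vertex.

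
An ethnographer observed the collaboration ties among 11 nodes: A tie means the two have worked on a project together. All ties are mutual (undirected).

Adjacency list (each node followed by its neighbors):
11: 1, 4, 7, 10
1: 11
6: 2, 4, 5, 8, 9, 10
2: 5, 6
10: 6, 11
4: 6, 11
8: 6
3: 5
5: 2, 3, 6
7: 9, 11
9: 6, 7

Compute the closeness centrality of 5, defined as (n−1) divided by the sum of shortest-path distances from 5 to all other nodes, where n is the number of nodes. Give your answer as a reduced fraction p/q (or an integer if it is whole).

Distances from 5: 1:4, 2:1, 3:1, 4:2, 6:1, 7:3, 8:2, 9:2, 10:2, 11:3. Sum = 21.
n = 11, so closeness = 10/21.

10/21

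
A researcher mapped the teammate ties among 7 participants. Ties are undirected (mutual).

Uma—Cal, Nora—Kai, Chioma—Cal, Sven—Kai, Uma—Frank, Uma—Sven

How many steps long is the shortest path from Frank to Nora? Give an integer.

One shortest route is Frank – Uma – Sven – Kai – Nora, which uses 4 edges, and at distance 3 from Frank we only reach {Chioma, Kai}, which does not include Nora. So d(Frank,Nora) = 4.

4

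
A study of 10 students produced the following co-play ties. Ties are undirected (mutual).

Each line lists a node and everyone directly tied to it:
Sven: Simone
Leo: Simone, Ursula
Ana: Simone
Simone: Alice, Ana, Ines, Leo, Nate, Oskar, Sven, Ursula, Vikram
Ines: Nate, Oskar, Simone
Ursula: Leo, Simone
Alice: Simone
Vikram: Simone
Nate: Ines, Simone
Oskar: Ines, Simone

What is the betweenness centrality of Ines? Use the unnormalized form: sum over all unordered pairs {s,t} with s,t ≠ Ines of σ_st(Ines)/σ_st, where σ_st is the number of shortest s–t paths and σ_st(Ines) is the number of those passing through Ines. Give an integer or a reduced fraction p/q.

1/2

Pairs whose geodesics pass through Ines — Nate–Oskar: 1/2.
All other pairs contribute 0.
Summing the contributions gives betweenness(Ines) = 1/2.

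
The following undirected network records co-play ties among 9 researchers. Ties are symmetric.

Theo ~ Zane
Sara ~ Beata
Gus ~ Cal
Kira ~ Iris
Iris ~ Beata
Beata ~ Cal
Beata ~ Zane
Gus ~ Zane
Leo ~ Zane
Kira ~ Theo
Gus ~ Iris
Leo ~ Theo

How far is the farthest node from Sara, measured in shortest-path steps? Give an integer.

3

Distances from Sara: Beata:1, Cal:2, Gus:3, Iris:2, Kira:3, Leo:3, Theo:3, Zane:2.
The largest is 3 (to Gus, Kira, Theo, and Leo), so the eccentricity of Sara is 3.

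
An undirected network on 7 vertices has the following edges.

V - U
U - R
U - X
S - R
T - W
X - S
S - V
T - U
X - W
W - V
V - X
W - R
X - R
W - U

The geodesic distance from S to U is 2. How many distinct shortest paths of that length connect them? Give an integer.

3

The shortest distance is 2. The length-2 paths are: S–R–U; S–X–U; S–V–U.
That gives 3 distinct shortest paths.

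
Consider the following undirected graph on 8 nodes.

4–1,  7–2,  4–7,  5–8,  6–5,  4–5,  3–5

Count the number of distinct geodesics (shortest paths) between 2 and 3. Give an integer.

The shortest distance is 4, and the only length-4 path is 2–7–4–5–3. So there is exactly 1 shortest path.

1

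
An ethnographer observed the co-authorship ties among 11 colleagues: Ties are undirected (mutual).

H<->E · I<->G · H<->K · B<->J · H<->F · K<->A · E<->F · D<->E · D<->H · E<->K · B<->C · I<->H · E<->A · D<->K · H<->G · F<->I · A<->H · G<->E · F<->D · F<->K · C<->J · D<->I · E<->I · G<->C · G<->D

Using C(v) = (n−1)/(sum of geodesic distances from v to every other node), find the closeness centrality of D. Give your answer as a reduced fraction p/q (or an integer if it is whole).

5/8

Distances from D: A:2, B:3, C:2, E:1, F:1, G:1, H:1, I:1, J:3, K:1. Sum = 16.
n = 11, so closeness = 10/16 = 5/8.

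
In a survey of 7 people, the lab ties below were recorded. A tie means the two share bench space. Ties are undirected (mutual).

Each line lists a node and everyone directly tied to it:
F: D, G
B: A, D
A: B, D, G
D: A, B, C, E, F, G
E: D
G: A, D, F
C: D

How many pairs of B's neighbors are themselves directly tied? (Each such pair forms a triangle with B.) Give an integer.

1

B's neighbors: A and D.
Neighbor pairs that are themselves tied: B–A–D. Each forms one triangle with B, for 1 in total.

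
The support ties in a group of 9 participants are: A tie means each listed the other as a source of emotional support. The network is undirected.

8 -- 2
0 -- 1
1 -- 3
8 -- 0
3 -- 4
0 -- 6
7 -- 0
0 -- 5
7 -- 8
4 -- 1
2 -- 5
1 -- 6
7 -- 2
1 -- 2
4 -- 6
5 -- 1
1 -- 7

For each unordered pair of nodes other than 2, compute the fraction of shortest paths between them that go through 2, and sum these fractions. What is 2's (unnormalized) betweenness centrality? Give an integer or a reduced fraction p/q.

7/4

Pairs whose geodesics pass through 2 — 8–1: 1/3; 8–4: 1/4; 8–3: 1/3; 8–5: 1/2; 7–5: 1/3.
All other pairs contribute 0.
Summing the contributions gives betweenness(2) = 7/4.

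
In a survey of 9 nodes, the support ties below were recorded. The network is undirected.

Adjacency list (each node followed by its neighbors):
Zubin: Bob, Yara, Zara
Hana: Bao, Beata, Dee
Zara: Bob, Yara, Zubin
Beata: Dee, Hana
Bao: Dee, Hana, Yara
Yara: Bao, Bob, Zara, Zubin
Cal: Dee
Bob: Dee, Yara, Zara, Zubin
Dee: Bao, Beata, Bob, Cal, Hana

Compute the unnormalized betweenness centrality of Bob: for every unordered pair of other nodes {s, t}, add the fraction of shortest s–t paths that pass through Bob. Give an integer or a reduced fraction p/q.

Pairs whose geodesics pass through Bob — Zubin–Dee: 1; Zubin–Cal: 1; Zubin–Hana: 1/2; Zubin–Beata: 1; Yara–Dee: 1/2; Yara–Cal: 1/2; Yara–Beata: 1/3; Zara–Dee: 1; Zara–Cal: 1; Zara–Hana: 1/2; Zara–Beata: 1.
All other pairs contribute 0.
Summing the contributions gives betweenness(Bob) = 25/3.

25/3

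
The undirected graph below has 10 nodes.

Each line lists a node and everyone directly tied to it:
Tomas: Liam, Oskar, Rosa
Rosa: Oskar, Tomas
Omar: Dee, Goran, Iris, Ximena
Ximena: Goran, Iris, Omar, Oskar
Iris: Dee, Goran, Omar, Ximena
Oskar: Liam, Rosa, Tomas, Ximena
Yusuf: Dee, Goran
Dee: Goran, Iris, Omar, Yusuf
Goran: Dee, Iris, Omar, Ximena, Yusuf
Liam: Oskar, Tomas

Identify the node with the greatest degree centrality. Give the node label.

Degrees — Dee:4, Goran:5, Iris:4, Liam:2, Omar:4, Oskar:4, Rosa:2, Tomas:3, Ximena:4, Yusuf:2.
The maximum is 5, attained only by Goran.

Goran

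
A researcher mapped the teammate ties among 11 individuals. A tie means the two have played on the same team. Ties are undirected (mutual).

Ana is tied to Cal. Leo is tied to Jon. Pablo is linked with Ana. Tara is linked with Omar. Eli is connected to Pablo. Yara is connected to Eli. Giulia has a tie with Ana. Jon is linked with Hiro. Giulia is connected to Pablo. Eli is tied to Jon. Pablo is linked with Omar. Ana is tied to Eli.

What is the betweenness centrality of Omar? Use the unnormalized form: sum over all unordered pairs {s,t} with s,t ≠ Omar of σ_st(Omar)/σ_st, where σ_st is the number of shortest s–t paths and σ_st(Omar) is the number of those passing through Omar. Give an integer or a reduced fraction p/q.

Pairs whose geodesics pass through Omar — Yara–Tara: 1; Leo–Tara: 1; Cal–Tara: 1; Hiro–Tara: 1; Ana–Tara: 1; Eli–Tara: 1; Giulia–Tara: 1; Tara–Pablo: 1; Tara–Jon: 1.
All other pairs contribute 0.
Summing the contributions gives betweenness(Omar) = 9.

9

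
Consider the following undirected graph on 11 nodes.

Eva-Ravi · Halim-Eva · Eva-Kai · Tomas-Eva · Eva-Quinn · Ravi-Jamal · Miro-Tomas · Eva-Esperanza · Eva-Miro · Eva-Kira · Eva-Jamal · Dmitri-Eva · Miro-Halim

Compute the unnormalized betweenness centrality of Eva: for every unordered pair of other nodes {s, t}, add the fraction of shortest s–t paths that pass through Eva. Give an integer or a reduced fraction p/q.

83/2

Pairs whose geodesics pass through Eva — Tomas–Esperanza: 1; Tomas–Dmitri: 1; Tomas–Jamal: 1; Tomas–Quinn: 1; Tomas–Kira: 1; Tomas–Kai: 1; Tomas–Halim: 1/2; Tomas–Ravi: 1; Miro–Esperanza: 1; Miro–Dmitri: 1; Miro–Jamal: 1; Miro–Quinn: 1; Miro–Kira: 1; Miro–Kai: 1 … (+28 more pairs).
All other pairs contribute 0.
Summing the contributions gives betweenness(Eva) = 83/2.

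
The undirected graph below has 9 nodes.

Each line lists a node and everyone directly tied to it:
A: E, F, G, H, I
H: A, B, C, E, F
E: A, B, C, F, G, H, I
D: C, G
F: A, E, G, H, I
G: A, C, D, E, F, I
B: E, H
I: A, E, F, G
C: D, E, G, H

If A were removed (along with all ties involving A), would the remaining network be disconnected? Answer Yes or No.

No

Even without A, every remaining node can still reach every other (the residual graph is connected), so A is not a cut vertex.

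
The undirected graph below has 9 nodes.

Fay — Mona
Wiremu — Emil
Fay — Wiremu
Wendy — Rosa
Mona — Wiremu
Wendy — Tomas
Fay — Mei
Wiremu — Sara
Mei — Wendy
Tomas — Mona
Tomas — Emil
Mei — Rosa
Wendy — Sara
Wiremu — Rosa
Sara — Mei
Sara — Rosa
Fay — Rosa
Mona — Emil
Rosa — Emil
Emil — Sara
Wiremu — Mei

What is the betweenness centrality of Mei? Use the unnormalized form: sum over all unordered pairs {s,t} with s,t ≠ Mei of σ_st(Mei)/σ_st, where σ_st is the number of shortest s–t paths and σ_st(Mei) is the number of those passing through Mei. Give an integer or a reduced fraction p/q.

Pairs whose geodesics pass through Mei — Wiremu–Wendy: 1/3; Wendy–Fay: 1/2; Fay–Sara: 1/3.
All other pairs contribute 0.
Summing the contributions gives betweenness(Mei) = 7/6.

7/6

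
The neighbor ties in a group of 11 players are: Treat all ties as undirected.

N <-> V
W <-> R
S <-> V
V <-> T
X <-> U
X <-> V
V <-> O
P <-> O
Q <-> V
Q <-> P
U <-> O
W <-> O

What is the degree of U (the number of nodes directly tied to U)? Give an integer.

U is directly tied to O and X. That is 2 neighbors, so the degree of U is 2.

2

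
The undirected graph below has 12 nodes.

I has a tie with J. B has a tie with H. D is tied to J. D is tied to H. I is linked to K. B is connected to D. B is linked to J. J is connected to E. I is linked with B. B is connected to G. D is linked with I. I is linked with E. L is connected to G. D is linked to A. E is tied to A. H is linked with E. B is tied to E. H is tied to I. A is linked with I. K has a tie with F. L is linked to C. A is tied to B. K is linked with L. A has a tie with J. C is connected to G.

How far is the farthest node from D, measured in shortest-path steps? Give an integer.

Distances from D: A:1, B:1, C:3, E:2, F:3, G:2, H:1, I:1, J:1, K:2, L:3.
The largest is 3 (to F, L, and C), so the eccentricity of D is 3.

3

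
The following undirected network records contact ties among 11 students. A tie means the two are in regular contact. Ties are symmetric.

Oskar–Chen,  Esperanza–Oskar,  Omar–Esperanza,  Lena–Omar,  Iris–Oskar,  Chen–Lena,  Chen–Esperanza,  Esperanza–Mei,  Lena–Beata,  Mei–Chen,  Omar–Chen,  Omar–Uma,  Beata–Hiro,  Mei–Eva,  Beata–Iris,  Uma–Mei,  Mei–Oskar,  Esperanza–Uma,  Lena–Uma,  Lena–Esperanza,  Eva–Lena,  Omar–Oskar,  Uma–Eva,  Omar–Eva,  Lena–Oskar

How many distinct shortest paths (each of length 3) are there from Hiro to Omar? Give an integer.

The shortest distance is 3, and the only length-3 path is Hiro–Beata–Lena–Omar. So there is exactly 1 shortest path.

1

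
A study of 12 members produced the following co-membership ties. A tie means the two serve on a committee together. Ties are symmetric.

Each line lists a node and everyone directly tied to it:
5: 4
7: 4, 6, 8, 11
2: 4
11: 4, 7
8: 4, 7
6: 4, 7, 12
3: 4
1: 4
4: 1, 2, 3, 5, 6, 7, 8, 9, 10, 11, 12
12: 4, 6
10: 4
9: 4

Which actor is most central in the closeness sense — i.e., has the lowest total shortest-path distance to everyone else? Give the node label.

Farness (sum of distances to all others) for each node — 1:21, 2:21, 3:21, 4:11, 5:21, 6:19, 7:18, 8:20, 9:21, 10:21, 11:20, 12:20.
The smallest farness is 11, for 4, so 4 has the highest closeness.

4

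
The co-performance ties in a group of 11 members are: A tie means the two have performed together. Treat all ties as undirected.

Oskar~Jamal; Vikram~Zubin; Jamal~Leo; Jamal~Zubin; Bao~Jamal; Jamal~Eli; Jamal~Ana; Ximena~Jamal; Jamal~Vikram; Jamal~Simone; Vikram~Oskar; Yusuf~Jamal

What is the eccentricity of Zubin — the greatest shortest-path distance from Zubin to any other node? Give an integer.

2

Distances from Zubin: Ana:2, Bao:2, Eli:2, Jamal:1, Leo:2, Oskar:2, Simone:2, Vikram:1, Ximena:2, Yusuf:2.
The largest is 2 (to Eli, Ana, Ximena, Oskar, Yusuf, Leo, Bao, and Simone), so the eccentricity of Zubin is 2.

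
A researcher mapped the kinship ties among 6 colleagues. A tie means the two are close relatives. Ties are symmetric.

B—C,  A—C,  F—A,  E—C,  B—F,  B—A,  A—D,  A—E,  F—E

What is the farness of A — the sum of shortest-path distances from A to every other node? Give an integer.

Distances from A: B:1, C:1, D:1, E:1, F:1.
Sum = 1 + 1 + 1 + 1 + 1 = 5.

5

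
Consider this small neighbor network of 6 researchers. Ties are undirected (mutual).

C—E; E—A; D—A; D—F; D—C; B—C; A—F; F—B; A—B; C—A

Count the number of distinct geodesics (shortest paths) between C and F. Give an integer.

The shortest distance is 2. The length-2 paths are: C–A–F; C–D–F; C–B–F.
That gives 3 distinct shortest paths.

3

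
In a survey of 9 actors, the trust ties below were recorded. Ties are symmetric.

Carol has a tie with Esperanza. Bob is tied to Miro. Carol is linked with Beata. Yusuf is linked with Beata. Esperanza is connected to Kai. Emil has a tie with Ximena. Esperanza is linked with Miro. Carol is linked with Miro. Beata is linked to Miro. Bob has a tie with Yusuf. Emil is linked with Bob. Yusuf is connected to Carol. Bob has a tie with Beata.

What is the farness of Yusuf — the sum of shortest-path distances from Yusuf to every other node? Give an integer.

15

Distances from Yusuf: Beata:1, Bob:1, Carol:1, Emil:2, Esperanza:2, Kai:3, Miro:2, Ximena:3.
Sum = 1 + 1 + 1 + 2 + 2 + 3 + 2 + 3 = 15.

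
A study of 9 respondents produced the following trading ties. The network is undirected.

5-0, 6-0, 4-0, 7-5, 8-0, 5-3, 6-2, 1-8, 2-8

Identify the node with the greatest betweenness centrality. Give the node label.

0

Unnormalized betweenness of each node: 0:20, 1:0, 2:1, 3:0, 4:0, 5:13, 6:5/2, 7:0, 8:19/2.
0 has the largest value, 20, making it the main broker — the node through which the most shortest paths run.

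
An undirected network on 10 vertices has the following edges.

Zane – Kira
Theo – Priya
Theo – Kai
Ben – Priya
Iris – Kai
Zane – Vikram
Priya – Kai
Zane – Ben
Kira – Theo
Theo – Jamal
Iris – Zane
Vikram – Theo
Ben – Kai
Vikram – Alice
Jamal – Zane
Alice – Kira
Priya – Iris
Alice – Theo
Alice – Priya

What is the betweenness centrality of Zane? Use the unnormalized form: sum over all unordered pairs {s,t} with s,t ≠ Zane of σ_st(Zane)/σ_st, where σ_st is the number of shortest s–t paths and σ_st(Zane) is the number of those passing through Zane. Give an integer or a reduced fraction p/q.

23/3

Pairs whose geodesics pass through Zane — Iris–Kira: 1; Iris–Vikram: 1; Iris–Jamal: 1; Iris–Ben: 1/3; Kira–Vikram: 1/3; Kira–Jamal: 1/2; Kira–Ben: 1; Vikram–Jamal: 1/2; Vikram–Ben: 1; Jamal–Ben: 1.
All other pairs contribute 0.
Summing the contributions gives betweenness(Zane) = 23/3.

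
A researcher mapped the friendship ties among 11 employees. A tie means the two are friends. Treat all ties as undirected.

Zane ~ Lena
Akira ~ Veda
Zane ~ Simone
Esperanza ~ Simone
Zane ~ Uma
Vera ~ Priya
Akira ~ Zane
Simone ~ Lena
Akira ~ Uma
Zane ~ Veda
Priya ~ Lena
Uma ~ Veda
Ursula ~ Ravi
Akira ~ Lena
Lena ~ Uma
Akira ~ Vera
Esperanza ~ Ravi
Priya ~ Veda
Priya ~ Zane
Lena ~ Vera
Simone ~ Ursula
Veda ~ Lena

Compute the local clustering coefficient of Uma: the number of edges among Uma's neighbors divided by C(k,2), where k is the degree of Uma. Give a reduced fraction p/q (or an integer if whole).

Uma's neighbors: Akira, Lena, Veda, and Zane (k = 4).
Possible neighbor pairs: C(4,2) = 6. Edges among them: Akira–Lena, Akira–Veda, Akira–Zane, Lena–Veda, Lena–Zane, Veda–Zane → e = 6.
Clustering(Uma) = 6/6 = 1.

1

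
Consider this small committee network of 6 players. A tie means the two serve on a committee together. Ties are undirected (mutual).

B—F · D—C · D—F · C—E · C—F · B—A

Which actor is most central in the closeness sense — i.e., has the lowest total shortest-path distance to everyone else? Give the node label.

F

Farness (sum of distances to all others) for each node — A:13, B:9, C:8, D:9, E:12, F:7.
The smallest farness is 7, for F, so F has the highest closeness.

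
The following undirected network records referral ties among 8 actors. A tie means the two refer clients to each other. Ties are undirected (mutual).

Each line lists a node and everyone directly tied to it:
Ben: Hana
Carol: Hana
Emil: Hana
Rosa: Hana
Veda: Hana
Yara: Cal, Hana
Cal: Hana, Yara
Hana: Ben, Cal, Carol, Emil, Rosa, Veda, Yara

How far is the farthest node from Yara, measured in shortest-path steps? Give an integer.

Distances from Yara: Ben:2, Cal:1, Carol:2, Emil:2, Hana:1, Rosa:2, Veda:2.
The largest is 2 (to Carol, Rosa, Veda, Emil, and Ben), so the eccentricity of Yara is 2.

2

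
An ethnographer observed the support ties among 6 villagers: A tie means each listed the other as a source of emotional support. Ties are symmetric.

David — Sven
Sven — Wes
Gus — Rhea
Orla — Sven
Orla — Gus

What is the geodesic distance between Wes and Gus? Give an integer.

3

One shortest route is Wes – Sven – Orla – Gus, which uses 3 edges, and at distance 2 from Wes we only reach {David, Orla}, which does not include Gus. So d(Wes,Gus) = 3.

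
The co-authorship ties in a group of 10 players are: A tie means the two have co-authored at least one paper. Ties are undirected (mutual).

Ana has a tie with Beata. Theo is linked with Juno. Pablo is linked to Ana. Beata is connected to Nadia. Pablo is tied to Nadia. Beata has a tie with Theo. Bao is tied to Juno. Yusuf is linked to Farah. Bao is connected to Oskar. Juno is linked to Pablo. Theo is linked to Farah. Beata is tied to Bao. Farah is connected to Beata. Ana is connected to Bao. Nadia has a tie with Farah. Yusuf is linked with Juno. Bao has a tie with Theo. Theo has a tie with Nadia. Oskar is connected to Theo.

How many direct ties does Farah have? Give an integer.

4

Farah is directly tied to Beata, Nadia, Theo, and Yusuf. That is 4 neighbors, so the degree of Farah is 4.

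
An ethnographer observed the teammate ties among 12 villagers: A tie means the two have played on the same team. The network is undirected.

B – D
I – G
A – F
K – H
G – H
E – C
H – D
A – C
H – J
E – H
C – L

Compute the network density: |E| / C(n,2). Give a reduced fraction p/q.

1/6

There are 11 edges and 12 nodes, so the maximum possible is C(12,2) = 66.
Density = 11/66 = 1/6.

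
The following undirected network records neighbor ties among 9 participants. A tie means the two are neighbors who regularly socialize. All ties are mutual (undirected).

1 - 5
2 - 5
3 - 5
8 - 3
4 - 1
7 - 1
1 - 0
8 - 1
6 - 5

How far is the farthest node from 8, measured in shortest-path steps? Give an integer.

3

Distances from 8: 0:2, 1:1, 2:3, 3:1, 4:2, 5:2, 6:3, 7:2.
The largest is 3 (to 6 and 2), so the eccentricity of 8 is 3.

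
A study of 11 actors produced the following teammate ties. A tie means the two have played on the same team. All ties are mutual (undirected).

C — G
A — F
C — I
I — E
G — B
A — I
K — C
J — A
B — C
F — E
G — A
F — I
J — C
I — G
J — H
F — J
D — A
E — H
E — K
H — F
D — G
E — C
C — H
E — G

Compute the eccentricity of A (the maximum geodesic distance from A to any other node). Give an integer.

Distances from A: B:2, C:2, D:1, E:2, F:1, G:1, H:2, I:1, J:1, K:3.
The largest is 3 (to K), so the eccentricity of A is 3.

3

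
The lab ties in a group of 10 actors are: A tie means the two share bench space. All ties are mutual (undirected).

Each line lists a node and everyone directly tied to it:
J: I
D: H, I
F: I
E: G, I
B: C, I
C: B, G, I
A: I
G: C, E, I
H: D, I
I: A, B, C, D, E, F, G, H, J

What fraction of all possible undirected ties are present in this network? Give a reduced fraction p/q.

There are 13 edges and 10 nodes, so the maximum possible is C(10,2) = 45.
Density = 13/45.

13/45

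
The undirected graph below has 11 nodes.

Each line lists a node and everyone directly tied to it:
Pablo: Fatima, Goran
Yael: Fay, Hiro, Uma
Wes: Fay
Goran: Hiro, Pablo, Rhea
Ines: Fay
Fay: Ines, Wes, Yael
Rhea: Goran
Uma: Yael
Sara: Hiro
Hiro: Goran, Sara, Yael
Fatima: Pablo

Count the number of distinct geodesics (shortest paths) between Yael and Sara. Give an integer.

1

The shortest distance is 2, and the only length-2 path is Yael–Hiro–Sara. So there is exactly 1 shortest path.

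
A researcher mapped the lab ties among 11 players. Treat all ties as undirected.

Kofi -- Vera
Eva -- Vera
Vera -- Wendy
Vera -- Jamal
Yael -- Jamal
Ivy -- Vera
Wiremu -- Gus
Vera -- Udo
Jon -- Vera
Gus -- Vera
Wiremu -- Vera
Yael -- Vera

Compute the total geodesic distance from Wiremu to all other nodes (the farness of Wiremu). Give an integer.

18

Distances from Wiremu: Eva:2, Gus:1, Ivy:2, Jamal:2, Jon:2, Kofi:2, Udo:2, Vera:1, Wendy:2, Yael:2.
Sum = 2 + 1 + 2 + 2 + 2 + 2 + 2 + 1 + 2 + 2 = 18.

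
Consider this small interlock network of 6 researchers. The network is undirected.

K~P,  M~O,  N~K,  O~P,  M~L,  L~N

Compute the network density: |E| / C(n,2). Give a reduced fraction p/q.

There are 6 edges and 6 nodes, so the maximum possible is C(6,2) = 15.
Density = 6/15 = 2/5.

2/5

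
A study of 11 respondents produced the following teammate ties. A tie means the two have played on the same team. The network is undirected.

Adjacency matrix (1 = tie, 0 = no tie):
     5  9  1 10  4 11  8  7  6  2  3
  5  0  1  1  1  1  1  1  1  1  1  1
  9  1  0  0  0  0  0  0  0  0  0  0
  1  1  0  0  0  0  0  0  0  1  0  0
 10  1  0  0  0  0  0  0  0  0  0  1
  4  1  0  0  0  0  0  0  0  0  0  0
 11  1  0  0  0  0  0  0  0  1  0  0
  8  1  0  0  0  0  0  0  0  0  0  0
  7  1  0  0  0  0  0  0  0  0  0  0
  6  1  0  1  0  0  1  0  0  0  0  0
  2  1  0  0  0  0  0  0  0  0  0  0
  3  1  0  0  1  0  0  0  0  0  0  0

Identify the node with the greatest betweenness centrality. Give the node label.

Unnormalized betweenness of each node: 1:0, 2:0, 3:0, 4:0, 5:83/2, 6:1/2, 7:0, 8:0, 9:0, 10:0, 11:0.
5 has the largest value, 83/2, making it the main broker — the node through which the most shortest paths run.

5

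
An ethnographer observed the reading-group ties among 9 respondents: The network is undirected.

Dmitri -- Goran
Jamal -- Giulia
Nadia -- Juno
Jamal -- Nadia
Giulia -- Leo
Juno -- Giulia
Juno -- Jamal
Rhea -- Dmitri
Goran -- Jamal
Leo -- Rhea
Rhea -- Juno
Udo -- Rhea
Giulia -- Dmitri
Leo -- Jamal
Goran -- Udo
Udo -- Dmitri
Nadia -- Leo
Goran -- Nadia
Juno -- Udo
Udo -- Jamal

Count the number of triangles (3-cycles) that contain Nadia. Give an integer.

3

Nadia's neighbors: Goran, Jamal, Juno, and Leo.
Neighbor pairs that are themselves tied: Nadia–Goran–Jamal; Nadia–Jamal–Juno; Nadia–Jamal–Leo. Each forms one triangle with Nadia, for 3 in total.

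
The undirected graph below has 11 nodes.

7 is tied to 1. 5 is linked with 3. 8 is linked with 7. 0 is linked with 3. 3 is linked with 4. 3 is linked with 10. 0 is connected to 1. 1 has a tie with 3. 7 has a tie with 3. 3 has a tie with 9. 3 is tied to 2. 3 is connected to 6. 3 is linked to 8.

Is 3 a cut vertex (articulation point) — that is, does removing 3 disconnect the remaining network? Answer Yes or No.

Yes

Removing 3 leaves {2} with no path to {0, 1, 7, and 8}, so the network splits into 7 components. 3 is a cut vertex.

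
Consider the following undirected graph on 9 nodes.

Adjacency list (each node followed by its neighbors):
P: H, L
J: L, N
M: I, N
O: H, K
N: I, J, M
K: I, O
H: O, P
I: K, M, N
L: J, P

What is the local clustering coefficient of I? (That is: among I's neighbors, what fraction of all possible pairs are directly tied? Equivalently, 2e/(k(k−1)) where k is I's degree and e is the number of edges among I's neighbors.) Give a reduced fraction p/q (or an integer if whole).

1/3

I's neighbors: K, M, and N (k = 3).
Possible neighbor pairs: C(3,2) = 3. Edges among them: M–N → e = 1.
Clustering(I) = 1/3.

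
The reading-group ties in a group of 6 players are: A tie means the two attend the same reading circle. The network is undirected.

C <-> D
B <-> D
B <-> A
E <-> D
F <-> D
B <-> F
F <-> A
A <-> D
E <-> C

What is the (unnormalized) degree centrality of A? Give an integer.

3

A is directly tied to B, D, and F. That is 3 neighbors, so the degree of A is 3.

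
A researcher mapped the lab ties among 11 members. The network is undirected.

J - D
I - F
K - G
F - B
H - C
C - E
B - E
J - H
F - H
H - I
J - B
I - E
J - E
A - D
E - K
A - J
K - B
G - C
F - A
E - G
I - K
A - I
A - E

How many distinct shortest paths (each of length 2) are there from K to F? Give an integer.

The shortest distance is 2. The length-2 paths are: K–I–F; K–B–F.
That gives 2 distinct shortest paths.

2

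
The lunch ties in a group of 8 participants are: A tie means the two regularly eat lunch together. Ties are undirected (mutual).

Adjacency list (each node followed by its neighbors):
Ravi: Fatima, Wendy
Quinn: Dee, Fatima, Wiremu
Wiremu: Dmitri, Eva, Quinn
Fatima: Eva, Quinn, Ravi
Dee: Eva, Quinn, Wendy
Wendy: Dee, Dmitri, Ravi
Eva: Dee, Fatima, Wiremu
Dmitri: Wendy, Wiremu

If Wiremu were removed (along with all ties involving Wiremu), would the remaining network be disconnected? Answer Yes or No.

Even without Wiremu, every remaining node can still reach every other (the residual graph is connected), so Wiremu is not a cut vertex.

No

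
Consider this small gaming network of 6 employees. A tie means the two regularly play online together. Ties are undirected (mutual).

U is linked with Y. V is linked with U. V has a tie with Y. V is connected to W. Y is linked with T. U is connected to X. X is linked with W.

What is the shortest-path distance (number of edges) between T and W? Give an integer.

3

One shortest route is T – Y – V – W, which uses 3 edges, and at distance 2 from T we only reach {U, V}, which does not include W. So d(T,W) = 3.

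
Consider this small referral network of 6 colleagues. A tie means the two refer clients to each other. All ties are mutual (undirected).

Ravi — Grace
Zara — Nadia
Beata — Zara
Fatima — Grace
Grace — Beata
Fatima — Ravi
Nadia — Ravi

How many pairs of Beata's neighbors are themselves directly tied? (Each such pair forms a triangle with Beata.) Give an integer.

Beata's neighbors are Grace and Zara, but none of them are tied to each other, so no triangle contains Beata.

0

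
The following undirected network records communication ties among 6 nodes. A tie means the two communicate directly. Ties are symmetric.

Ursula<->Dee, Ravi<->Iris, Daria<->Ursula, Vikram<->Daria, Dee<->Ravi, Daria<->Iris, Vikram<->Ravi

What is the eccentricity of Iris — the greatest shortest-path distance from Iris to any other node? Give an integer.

2

Distances from Iris: Daria:1, Dee:2, Ravi:1, Ursula:2, Vikram:2.
The largest is 2 (to Vikram, Ursula, and Dee), so the eccentricity of Iris is 2.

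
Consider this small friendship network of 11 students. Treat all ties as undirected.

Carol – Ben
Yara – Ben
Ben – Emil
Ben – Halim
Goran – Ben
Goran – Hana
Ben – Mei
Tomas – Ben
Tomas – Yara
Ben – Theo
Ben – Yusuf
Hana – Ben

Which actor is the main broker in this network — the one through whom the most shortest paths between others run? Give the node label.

Ben

Unnormalized betweenness of each node: Ben:43, Carol:0, Emil:0, Goran:0, Halim:0, Hana:0, Mei:0, Theo:0, Tomas:0, Yara:0, Yusuf:0.
Ben has the largest value, 43, making it the main broker — the node through which the most shortest paths run.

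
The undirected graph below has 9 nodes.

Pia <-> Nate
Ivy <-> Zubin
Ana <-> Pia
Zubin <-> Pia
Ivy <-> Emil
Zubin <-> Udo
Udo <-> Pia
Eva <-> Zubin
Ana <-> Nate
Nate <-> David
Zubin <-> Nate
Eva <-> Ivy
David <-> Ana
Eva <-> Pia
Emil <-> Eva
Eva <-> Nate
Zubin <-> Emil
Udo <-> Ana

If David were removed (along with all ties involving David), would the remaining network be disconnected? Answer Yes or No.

No

Even without David, every remaining node can still reach every other (the residual graph is connected), so David is not a cut vertex.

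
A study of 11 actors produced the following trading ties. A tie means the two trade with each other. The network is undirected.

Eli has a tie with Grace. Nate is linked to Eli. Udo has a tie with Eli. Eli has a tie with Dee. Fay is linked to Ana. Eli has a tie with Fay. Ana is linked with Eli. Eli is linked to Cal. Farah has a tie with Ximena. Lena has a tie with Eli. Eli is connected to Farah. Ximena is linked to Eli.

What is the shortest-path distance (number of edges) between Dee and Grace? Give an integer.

2

One shortest route is Dee – Eli – Grace, which uses 2 edges, and Dee and Grace are not directly tied, so nothing shorter exists. So d(Dee,Grace) = 2.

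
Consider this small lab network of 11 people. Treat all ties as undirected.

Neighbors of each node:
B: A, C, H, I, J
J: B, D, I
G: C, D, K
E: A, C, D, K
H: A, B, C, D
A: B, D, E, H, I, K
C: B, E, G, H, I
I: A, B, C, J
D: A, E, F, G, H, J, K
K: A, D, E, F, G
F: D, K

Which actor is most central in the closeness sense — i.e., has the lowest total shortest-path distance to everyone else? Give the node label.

Farness (sum of distances to all others) for each node — A:14, B:16, C:16, D:13, E:16, F:21, G:17, H:16, I:17, J:17, K:15.
The smallest farness is 13, for D, so D has the highest closeness.

D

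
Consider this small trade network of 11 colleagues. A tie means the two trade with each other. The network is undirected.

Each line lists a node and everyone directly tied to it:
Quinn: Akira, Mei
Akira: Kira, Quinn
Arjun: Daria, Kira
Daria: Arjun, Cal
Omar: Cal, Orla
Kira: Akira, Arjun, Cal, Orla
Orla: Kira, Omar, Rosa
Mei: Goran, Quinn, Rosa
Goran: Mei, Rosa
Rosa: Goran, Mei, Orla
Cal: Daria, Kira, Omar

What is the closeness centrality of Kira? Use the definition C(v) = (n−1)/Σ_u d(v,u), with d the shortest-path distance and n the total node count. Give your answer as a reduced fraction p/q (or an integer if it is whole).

Distances from Kira: Akira:1, Arjun:1, Cal:1, Daria:2, Goran:3, Mei:3, Omar:2, Orla:1, Quinn:2, Rosa:2. Sum = 18.
n = 11, so closeness = 10/18 = 5/9.

5/9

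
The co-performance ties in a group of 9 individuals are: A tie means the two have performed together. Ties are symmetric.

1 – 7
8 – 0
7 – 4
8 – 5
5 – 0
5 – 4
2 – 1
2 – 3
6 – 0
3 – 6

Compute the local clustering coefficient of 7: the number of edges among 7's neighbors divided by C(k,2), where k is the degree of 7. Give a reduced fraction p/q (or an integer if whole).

7's neighbors: 1 and 4 (k = 2).
Possible neighbor pairs: C(2,2) = 1. Edges among them: none → e = 0.
Clustering(7) = 0/1.

0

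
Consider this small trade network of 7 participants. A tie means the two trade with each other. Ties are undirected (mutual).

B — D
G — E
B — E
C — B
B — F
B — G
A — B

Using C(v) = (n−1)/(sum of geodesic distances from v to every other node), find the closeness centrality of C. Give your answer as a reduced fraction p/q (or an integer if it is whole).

Distances from C: A:2, B:1, D:2, E:2, F:2, G:2. Sum = 11.
n = 7, so closeness = 6/11.

6/11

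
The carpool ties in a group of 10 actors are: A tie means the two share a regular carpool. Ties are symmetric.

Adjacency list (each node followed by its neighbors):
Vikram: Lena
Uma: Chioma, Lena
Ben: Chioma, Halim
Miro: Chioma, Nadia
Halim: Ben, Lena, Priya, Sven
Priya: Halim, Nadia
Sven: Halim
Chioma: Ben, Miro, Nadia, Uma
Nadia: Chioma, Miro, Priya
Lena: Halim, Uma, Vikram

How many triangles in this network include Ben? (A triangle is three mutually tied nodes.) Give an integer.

Ben's neighbors are Chioma and Halim, but none of them are tied to each other, so no triangle contains Ben.

0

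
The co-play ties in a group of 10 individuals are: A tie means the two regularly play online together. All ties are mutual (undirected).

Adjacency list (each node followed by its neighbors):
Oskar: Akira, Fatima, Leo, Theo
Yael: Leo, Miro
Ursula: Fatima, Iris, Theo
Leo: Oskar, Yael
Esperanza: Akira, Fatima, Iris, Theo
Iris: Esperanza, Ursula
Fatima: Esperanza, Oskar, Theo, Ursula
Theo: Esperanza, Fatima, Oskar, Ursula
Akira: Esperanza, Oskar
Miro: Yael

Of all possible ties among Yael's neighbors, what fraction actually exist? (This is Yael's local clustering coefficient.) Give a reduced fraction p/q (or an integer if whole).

0

Yael's neighbors: Leo and Miro (k = 2).
Possible neighbor pairs: C(2,2) = 1. Edges among them: none → e = 0.
Clustering(Yael) = 0/1.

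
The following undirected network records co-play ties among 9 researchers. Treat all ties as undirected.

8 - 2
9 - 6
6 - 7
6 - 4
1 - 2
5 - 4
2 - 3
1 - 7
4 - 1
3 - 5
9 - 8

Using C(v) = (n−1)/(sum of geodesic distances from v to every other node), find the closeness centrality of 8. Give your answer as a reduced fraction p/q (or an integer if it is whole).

8/17

Distances from 8: 1:2, 2:1, 3:2, 4:3, 5:3, 6:2, 7:3, 9:1. Sum = 17.
n = 9, so closeness = 8/17.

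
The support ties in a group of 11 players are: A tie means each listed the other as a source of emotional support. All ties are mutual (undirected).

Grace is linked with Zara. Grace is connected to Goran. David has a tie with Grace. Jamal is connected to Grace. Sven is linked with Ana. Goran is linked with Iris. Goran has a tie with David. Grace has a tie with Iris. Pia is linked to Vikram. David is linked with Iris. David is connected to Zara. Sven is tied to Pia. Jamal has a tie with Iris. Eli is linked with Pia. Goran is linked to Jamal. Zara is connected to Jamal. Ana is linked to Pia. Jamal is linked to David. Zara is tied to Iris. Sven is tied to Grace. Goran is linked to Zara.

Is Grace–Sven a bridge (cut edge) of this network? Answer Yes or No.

Without the Grace–Sven edge there is no alternate route between Grace and Sven, so the network disconnects. It is a bridge.

Yes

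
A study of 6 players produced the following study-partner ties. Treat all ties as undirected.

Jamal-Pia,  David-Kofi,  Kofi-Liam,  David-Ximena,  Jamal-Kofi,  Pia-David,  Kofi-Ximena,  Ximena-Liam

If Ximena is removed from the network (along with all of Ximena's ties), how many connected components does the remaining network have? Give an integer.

Ximena's neighbors (David, Kofi, and Liam) remain reachable from one another through other ties, so the rest of the network stays in one piece.

1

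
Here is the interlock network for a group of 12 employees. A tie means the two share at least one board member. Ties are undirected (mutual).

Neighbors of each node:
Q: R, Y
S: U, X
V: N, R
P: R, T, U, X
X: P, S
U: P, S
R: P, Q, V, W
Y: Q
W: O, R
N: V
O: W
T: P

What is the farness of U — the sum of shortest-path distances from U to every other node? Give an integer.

Distances from U: N:4, O:4, P:1, Q:3, R:2, S:1, T:2, V:3, W:3, X:2, Y:4.
Sum = 4 + 4 + 1 + 3 + 2 + 1 + 2 + 3 + 3 + 2 + 4 = 29.

29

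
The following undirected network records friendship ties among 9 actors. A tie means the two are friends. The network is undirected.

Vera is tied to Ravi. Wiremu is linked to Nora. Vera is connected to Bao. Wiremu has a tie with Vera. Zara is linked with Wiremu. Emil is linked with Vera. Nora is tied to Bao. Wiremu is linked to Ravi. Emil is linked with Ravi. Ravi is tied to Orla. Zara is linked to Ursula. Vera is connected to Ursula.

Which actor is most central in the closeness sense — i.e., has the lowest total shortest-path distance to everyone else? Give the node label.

Farness (sum of distances to all others) for each node — Bao:16, Emil:16, Nora:17, Orla:19, Ravi:12, Ursula:16, Vera:11, Wiremu:12, Zara:17.
The smallest farness is 11, for Vera, so Vera has the highest closeness.

Vera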